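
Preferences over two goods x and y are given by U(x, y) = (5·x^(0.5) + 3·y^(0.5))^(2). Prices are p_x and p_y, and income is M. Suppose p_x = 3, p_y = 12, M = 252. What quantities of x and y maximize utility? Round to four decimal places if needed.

With the ratio pinned down, the budget gives x* = M/(p_x + p_y·(y/x)) and y* = (y/x)·x*.
Numerically y/x = 0.0225, so x* = 252/(3 + 12·0.0225) = 77.0642 and y* = 0.0225·77.0642 = 1.7339.

x* = 77.0642, y* = 1.7339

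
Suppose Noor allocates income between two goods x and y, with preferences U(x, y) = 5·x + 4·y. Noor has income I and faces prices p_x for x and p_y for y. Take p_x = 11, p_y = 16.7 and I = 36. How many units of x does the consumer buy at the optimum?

x* = 3.2727

Linear utility — the consumer picks whichever good has higher MU/price: 5/11 = 0.4545 vs 4/16.7 = 0.2395.
x gives more utility per dollar, so spend all income on x: x* = I/p_x, y* = 0.
Numerically: x* = 3.2727, y* = 0.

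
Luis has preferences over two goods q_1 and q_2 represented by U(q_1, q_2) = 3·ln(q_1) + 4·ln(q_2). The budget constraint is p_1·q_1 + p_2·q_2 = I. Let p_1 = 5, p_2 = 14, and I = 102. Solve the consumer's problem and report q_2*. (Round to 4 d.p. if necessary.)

At p_1=5, p_2=14, I=102: q_2* = 4/7·102/14 = 4.1633.

q_2* = 4.1633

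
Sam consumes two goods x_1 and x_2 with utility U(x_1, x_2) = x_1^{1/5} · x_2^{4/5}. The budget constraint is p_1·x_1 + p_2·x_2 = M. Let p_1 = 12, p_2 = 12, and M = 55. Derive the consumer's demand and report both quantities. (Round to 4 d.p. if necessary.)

The MRS is (1/4)·x_2/x_1. Set MRS = p_1/p_2.
So 0.2·p_2·x_2 = 0.8·p_1·x_1; combined with the budget, a share 0.2 of income goes to x_1.
Demand: x_1*(p_1,p_2,M) = 0.2·M/p_1 and x_2* = 0.8·M/p_2.
At p_1=12, p_2=12, M=55: x_1* = 0.2·55/12 = 0.9167, x_2* = 3.6667.

x_1* = 0.9167, x_2* = 3.6667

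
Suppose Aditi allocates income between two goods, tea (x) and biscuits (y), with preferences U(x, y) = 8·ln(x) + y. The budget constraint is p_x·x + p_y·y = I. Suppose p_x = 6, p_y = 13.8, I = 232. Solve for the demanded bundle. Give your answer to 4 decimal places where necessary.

x* = 18.4, y* = 8.8116

So x*(p_x,p_y) = 8·p_y/p_x, independent of income; and y* = (I − 8·p_y)/p_y.
At the given prices: x* = 8·13.8/6 = 18.4, and y* = 8.8116.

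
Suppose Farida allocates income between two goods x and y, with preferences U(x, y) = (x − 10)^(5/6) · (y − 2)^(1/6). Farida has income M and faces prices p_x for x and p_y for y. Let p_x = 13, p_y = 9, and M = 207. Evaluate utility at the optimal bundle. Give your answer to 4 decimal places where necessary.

V = 3.075

MRS = 5·(y−2)/(x−10). Tangency with p_x/p_y gives y−2 = (1/5)·(p_x/p_y)·(x−10).
After buying the subsistence bundle (10, 2), a share 5/6 of the remaining income goes to x: x* = 10 + 5/6·(M − 10p_x − 2p_y)/p_x.
Discretionary income = 207 − 10·13 − 2·9 = 59; x* = 10 + 5/6·59/13 = 13.7821; y* = 2 + 1/6·59/9 = 3.0926.
Utility at the optimum: U(13.7821, 3.0926) = 3.075.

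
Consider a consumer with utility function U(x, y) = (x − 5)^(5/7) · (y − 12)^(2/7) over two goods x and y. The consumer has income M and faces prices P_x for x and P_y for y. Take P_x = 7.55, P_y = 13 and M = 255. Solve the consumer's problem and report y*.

y* = 13.3462

MRS = (5/2)·(y−12)/(x−5). Tangency with P_x/P_y gives y−12 = (2/5)·(P_x/P_y)·(x−5).
Substituting into the budget: x* = 5 + 5/7·(M − 5·P_x − 12·P_y)/P_x, and y* = 12 + 2/7·(…)/P_y.
Discretionary income = 255 − 5·7.55 − 12·13 = 61.25; y* = 12 + 2/7·61.25/13 = 13.3462.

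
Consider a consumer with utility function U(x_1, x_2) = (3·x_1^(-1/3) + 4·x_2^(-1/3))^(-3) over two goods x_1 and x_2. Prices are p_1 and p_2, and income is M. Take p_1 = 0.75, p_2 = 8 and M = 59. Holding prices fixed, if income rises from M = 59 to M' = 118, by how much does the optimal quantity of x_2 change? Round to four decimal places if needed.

Δx_2* = 5.1004

Substitute x_2 = (x_2/x_1)·x_1 into the budget: x_1* = M/(p_1 + p_2·(x_2/x_1)).
Numerically x_2/x_1 = 0.210224, so x_1* = 59/(0.75 + 8·0.210224) = 24.2619 and x_2* = 0.210224·24.2619 = 5.1004.
At M' = 118: x_2* = 10.2009. Change: 10.2009 − 5.1004 = 5.1004.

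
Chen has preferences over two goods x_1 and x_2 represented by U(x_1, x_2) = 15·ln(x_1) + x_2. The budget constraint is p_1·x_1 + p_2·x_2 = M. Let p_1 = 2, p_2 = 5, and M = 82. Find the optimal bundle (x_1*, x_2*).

x_1* = 37.5, x_2* = 1.4

MU_x_1 = 15/x_1, MU_x_2 = 1. Tangency: 15/x_1 = p_1/p_2.
So x_1*(p_1,p_2) = 15·p_2/p_1, independent of income; and x_2* = (M − 15·p_2)/p_2.
At the given prices: x_1* = 15·5/2 = 37.5, and x_2* = 1.4.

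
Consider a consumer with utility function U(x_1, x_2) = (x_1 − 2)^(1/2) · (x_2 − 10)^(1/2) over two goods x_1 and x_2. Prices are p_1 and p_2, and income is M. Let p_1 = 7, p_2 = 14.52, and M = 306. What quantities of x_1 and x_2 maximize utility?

x_1* = 12.4857, x_2* = 15.0551

MRS = (x_2−10)/(x_1−2). Tangency with p_1/p_2 gives x_2−10 = (p_1/p_2)·(x_1−2).
Substituting into the budget: x_1* = 2 + 0.5·(M − 2·p_1 − 10·p_2)/p_1, and x_2* = 10 + 0.5·(…)/p_2.
Discretionary income = 306 − 2·7 − 10·14.52 = 146.8; x_1* = 2 + 0.5·146.8/7 = 12.4857; x_2* = 10 + 0.5·146.8/14.52 = 15.0551.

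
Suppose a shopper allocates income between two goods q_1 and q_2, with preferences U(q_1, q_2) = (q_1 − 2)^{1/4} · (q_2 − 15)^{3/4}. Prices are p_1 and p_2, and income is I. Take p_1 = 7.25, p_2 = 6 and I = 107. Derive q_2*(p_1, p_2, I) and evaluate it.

MRS = (1/3)·(q_2−15)/(q_1−2). Tangency with p_1/p_2 gives q_2−15 = 3·(p_1/p_2)·(q_1−2).
Substituting into the budget: q_1* = 2 + 0.25·(I − 2·p_1 − 15·p_2)/p_1, and q_2* = 15 + 0.75·(…)/p_2.
Discretionary income = 107 − 2·7.25 − 15·6 = 2.5; q_2* = 15 + 0.75·2.5/6 = 15.3125.

q_2* = 15.3125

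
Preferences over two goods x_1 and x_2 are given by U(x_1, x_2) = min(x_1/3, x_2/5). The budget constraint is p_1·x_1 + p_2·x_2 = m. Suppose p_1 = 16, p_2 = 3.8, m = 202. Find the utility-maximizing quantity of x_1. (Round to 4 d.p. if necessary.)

x_1* = 9.0448

With perfect complements, no substitution: consume in ratio x_1:x_2 = 3:5.
Budget: p_1·x_1 + p_2·(5/3)·x_1 = m, so (3·p_1 + 5·p_2)·x_1 = 3·m.
Demand: x_1*(p_1,p_2,m) = 3·m/(3·p_1 + 5·p_2), x_2* = 5·m/(3·p_1 + 5·p_2).
Here 3·16 + 5·3.8 = 67, giving x_1* = 9.0448.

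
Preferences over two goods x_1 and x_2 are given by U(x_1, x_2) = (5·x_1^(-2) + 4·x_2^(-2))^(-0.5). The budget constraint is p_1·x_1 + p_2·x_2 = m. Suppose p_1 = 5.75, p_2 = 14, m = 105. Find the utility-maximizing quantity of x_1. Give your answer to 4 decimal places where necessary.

x_1* = 6.8135

From the CES first-order condition, (5/4)·(x_2/x_1)^(3) = p_1/p_2.
Solve for the ratio: x_2/x_1 = [(4/5)·p_1/p_2]^(1/3).
With the ratio pinned down, the budget gives x_1* = m/(p_1 + p_2·(x_2/x_1)) and x_2* = (x_2/x_1)·x_1*.
Numerically x_2/x_1 = 0.690044, so x_1* = 105/(5.75 + 14·0.690044) = 6.8135.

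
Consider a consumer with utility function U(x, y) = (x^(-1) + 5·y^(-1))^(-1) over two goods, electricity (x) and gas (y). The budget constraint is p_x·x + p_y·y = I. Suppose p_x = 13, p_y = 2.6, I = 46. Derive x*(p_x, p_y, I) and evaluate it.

MU_x ∝ x^(-2), MU_y ∝ 5·y^(-2), so MRS = (1/5)·(y/x)^(2) = p_x/p_y.
Hence y/x = (5·p_x/p_y)^(1/(2)), i.e. raised to the 0.5 power.
Substitute y = (y/x)·x into the budget: x* = I/(p_x + p_y·(y/x)).
Numerically y/x = 5, so x* = 46/(13 + 2.6·5) = 1.7692.

x* = 1.7692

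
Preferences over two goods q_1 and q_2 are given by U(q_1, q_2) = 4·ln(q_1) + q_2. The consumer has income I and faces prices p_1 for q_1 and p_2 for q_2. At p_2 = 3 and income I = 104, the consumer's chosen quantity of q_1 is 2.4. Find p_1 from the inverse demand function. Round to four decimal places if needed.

Set MRS = p_1/p_2: (4/q_1)/1 = p_1/p_2.
So q_1*(p_1,p_2) = 4·p_2/p_1, independent of income; and q_2* = (I − 4·p_2)/p_2.
Set q_1* = 2.4 in the demand function and solve for p_1: p_1 = 5.

p_1 = 5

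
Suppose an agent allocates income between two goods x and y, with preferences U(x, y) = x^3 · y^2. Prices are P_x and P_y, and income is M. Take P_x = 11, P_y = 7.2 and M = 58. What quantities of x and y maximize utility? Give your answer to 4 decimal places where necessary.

MU_x/MU_y = (3·y)/(2·x); tangency sets this equal to P_x/P_y.
Rearranging, P_y·y = (2/3)·P_x·x. Substituting into the budget gives P_x·x·(1 + (2/3)) = M.
Demand: x*(P_x,P_y,M) = 0.6·M/P_x and y* = 0.4·M/P_y.
At P_x=11, P_y=7.2, M=58: x* = 0.6·58/11 = 3.1636, y* = 3.2222.

x* = 3.1636, y* = 3.2222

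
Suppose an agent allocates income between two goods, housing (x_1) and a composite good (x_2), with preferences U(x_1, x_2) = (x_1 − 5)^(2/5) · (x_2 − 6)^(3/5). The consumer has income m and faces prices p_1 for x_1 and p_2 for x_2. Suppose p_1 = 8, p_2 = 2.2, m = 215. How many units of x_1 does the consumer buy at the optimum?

MRS = (2/3)·(x_2−6)/(x_1−5). Tangency with p_1/p_2 gives x_2−6 = (3/2)·(p_1/p_2)·(x_1−5).
Substituting into the budget: x_1* = 5 + 0.4·(m − 5·p_1 − 6·p_2)/p_1, and x_2* = 6 + 0.6·(…)/p_2.
Discretionary income = 215 − 5·8 − 6·2.2 = 161.8; x_1* = 5 + 0.4·161.8/8 = 13.09.

x_1* = 13.09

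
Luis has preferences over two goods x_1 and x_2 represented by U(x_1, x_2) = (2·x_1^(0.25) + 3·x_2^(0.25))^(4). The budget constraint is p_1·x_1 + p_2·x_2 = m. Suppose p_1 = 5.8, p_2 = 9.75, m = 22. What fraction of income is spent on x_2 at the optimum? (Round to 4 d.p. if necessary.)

share on x_2 = 0.5909

With the ratio pinned down, the budget gives x_1* = m/(p_1 + p_2·(x_2/x_1)) and x_2* = (x_2/x_1)·x_1*.
Numerically x_2/x_1 = 0.859052, so x_1* = 22/(5.8 + 9.75·0.859052) = 1.5519 and x_2* = 0.859052·1.5519 = 1.3332.
Expenditure on x_2: 9.75·1.3332 = 12.9987; share = 0.5909.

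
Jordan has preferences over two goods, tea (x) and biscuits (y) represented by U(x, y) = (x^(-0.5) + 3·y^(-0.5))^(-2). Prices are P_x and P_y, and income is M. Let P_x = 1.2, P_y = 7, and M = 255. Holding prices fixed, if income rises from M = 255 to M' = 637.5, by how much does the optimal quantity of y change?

Δy* = 43.1256

From the CES first-order condition, (1/3)·(y/x)^(1.5) = P_x/P_y.
Solve for the ratio: y/x = [3·P_x/P_y]^(2/3).
Substitute y = (y/x)·x into the budget: x* = M/(P_x + P_y·(y/x)).
Numerically y/x = 0.641903, so x* = 255/(1.2 + 7·0.641903) = 44.7893 and y* = 0.641903·44.7893 = 28.7504.
At M' = 637.5: y* = 71.876. Change: 71.876 − 28.7504 = 43.1256.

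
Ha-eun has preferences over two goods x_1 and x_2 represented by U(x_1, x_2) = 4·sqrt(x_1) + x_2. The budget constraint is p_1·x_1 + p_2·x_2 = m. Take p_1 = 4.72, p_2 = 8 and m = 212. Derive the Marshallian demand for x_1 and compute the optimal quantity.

Set MRS = p_1/p_2: 2·x_1^(−1/2) = p_1/p_2.
Thus x_1* = (2·p_2/p_1)² — independent of m — with the rest of income spent on x_2.
Plugging in: x_1* = (2·8/4.72)² = 11.491.

x_1* = 11.491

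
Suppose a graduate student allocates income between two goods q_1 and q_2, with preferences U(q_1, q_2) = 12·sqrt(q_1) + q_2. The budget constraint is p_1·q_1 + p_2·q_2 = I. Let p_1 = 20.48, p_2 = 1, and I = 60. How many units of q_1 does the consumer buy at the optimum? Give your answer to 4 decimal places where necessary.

q_1* = 0.0858

Utility is quasi-linear in q_2; the FOC for q_1 is 6/√q_1 = p_1/p_2.
Solve: √q_1 = 6·p_2/p_1, so q_1*(p_1,p_2) = (6·p_2/p_1)², and q_2* = (I − p_1·q_1*)/p_2.
Plugging in: q_1* = (6·1/20.48)² = 0.0858.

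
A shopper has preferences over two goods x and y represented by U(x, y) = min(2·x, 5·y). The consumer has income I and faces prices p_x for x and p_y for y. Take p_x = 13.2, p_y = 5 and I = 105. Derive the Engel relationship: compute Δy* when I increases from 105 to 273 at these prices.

Δy* = 4.4211

With perfect complements, no substitution: consume in ratio x:y = 5:2.
Budget: p_x·x + p_y·(2/5)·x = I, so (5·p_x + 2·p_y)·x = 5·I.
Demand: x*(p_x,p_y,I) = 5·I/(5·p_x + 2·p_y), y* = 2·I/(5·p_x + 2·p_y).
Here 5·13.2 + 2·5 = 76, giving y* = 2.7632.
At I' = 273: y* = 7.1842. Change: 7.1842 − 2.7632 = 4.4211.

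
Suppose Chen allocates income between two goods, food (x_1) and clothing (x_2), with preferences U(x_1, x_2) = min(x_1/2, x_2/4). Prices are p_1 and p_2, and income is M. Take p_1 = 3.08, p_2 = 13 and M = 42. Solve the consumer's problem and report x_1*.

With perfect complements, no substitution: consume in ratio x_1:x_2 = 2:4.
Budget: p_1·x_1 + p_2·2·x_1 = M, so (2·p_1 + 4·p_2)·x_1 = 2·M.
Demand: x_1*(p_1,p_2,M) = 2·M/(2·p_1 + 4·p_2), x_2* = 4·M/(2·p_1 + 4·p_2).
Here 2·3.08 + 4·13 = 58.16, giving x_1* = 1.4443.

x_1* = 1.4443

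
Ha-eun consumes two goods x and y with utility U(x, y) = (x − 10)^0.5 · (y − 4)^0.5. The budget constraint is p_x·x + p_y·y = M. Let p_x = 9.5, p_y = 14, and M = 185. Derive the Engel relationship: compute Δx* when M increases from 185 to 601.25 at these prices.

MRS = (y−4)/(x−10). Tangency with p_x/p_y gives y−4 = (p_x/p_y)·(x−10).
After buying the subsistence bundle (10, 4), a share 0.5 of the remaining income goes to x: x* = 10 + 0.5·(M − 10p_x − 4p_y)/p_x.
Discretionary income = 185 − 10·9.5 − 4·14 = 34; x* = 10 + 0.5·34/9.5 = 11.7895.
At M' = 601.25: x* = 33.6974. Change: 33.6974 − 11.7895 = 21.9079.

Δx* = 21.9079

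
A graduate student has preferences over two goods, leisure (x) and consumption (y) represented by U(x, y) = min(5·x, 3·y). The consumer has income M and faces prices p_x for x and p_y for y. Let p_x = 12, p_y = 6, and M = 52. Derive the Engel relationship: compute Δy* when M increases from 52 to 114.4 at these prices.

Δy* = 4.7273

Leontief preferences: the optimum is at the kink where x/3 = y/5, i.e. y = (5/3)·x.
Budget: p_x·x + p_y·(5/3)·x = M, so (3·p_x + 5·p_y)·x = 3·M.
Demand: x*(p_x,p_y,M) = 3·M/(3·p_x + 5·p_y), y* = 5·M/(3·p_x + 5·p_y).
Here 3·12 + 5·6 = 66, giving y* = 3.9394.
At M' = 114.4: y* = 8.6667. Change: 8.6667 − 3.9394 = 4.7273.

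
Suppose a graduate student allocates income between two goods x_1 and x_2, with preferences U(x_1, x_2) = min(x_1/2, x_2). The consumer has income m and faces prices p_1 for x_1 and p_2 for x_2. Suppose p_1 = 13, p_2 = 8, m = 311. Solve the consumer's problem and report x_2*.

x_2* = 9.1471

Demand: x_1*(p_1,p_2,m) = 2·m/(2·p_1 + p_2), x_2* = m/(2·p_1 + p_2).
Here 2·13 + 8 = 34, giving x_2* = 9.1471.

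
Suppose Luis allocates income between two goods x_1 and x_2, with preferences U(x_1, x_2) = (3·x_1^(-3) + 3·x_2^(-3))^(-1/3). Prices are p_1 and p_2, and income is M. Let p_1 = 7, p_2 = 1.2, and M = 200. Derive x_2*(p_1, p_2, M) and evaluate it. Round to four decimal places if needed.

From the CES first-order condition, (x_2/x_1)^(4) = p_1/p_2.
Hence x_2/x_1 = (p_1/p_2)^(1/(4)), i.e. raised to the 0.25 power.
With the ratio pinned down, the budget gives x_1* = M/(p_1 + p_2·(x_2/x_1)) and x_2* = (x_2/x_1)·x_1*.
Numerically x_2/x_1 = 1.554101, so x_1* = 200/(7 + 1.2·1.554101) = 22.5608 and x_2* = 1.554101·22.5608 = 35.0618.

x_2* = 35.0618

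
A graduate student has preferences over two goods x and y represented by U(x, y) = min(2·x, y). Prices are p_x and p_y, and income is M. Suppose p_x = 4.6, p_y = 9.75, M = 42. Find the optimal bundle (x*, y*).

With perfect complements, no substitution: consume in ratio x:y = 1:2.
Budget: p_x·x + p_y·2·x = M, so (p_x + 2·p_y)·x = M.
Demand: x*(p_x,p_y,M) = M/(p_x + 2·p_y), y* = 2·M/(p_x + 2·p_y).
Here 4.6 + 2·9.75 = 24.1, giving x* = 1.7427 and y* = 3.4855.

x* = 1.7427, y* = 3.4855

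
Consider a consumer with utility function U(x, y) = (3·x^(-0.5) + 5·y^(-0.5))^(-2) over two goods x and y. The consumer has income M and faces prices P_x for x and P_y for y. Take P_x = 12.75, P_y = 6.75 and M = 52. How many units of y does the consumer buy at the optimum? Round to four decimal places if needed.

y* = 4.0991

MRS = MU_x/MU_y = (3/5)·(y/x)^(1.5). Set equal to P_x/P_y.
Solve for the ratio: y/x = [(5/3)·P_x/P_y]^(2/3).
Substitute y = (y/x)·x into the budget: x* = M/(P_x + P_y·(y/x)).
Numerically y/x = 2.148012, so x* = 52/(12.75 + 6.75·2.148012) = 1.9083 and y* = 2.148012·1.9083 = 4.0991.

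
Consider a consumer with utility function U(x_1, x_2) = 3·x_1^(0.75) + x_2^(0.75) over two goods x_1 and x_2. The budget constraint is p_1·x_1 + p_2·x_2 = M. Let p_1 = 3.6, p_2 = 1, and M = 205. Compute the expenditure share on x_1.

share on x_1 = 0.6345

MRS = MU_x_1/MU_x_2 = 3·(x_2/x_1)^(0.25). Set equal to p_1/p_2.
Solve for the ratio: x_2/x_1 = [(1/3)·p_1/p_2]^(4).
With the ratio pinned down, the budget gives x_1* = M/(p_1 + p_2·(x_2/x_1)) and x_2* = (x_2/x_1)·x_1*.
Numerically x_2/x_1 = 2.0736, so x_1* = 205/(3.6 + 1·2.0736) = 36.1323 and x_2* = 2.0736·36.1323 = 74.9239.
Expenditure on x_1: 3.6·36.1323 = 130.0761; share = 0.6345.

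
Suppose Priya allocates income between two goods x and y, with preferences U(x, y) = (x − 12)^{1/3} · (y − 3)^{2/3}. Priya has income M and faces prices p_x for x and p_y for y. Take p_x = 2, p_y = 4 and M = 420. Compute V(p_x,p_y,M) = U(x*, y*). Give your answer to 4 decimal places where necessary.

V = 64

This is Cobb-Douglas in (x−12, y−3): tangency gives 1/3·p_y·(y−3) = 2/3·p_x·(x−12).
After buying the subsistence bundle (12, 3), a share 1/3 of the remaining income goes to x: x* = 12 + 1/3·(M − 12p_x − 3p_y)/p_x.
Discretionary income = 420 − 12·2 − 3·4 = 384; x* = 12 + 1/3·384/2 = 76; y* = 3 + 2/3·384/4 = 67.
Utility at the optimum: U(76, 67) = 64.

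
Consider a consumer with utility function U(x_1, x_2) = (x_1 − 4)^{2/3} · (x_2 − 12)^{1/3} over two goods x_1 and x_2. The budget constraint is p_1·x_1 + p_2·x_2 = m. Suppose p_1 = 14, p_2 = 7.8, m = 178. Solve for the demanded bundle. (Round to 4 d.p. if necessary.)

MRS = 2·(x_2−12)/(x_1−4). Tangency with p_1/p_2 gives x_2−12 = (1/2)·(p_1/p_2)·(x_1−4).
Substituting into the budget: x_1* = 4 + 2/3·(m − 4·p_1 − 12·p_2)/p_1, and x_2* = 12 + 1/3·(…)/p_2.
Discretionary income = 178 − 4·14 − 12·7.8 = 28.4; x_1* = 4 + 2/3·28.4/14 = 5.3524; x_2* = 12 + 1/3·28.4/7.8 = 13.2137.

x_1* = 5.3524, x_2* = 13.2137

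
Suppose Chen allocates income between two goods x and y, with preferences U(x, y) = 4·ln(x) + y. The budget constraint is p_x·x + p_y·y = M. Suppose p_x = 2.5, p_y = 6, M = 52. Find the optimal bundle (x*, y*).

x* = 9.6, y* = 4.6667

MU_x = 4/x, MU_y = 1. Tangency: 4/x = p_x/p_y.
So x*(p_x,p_y) = 4·p_y/p_x, independent of income; and y* = (M − 4·p_y)/p_y.
At the given prices: x* = 4·6/2.5 = 9.6, and y* = 4.6667.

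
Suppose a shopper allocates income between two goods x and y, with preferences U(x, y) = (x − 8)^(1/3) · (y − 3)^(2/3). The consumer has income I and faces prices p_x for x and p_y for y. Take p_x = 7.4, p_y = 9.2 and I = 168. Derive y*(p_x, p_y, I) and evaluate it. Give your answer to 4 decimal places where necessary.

This is Cobb-Douglas in (x−8, y−3): tangency gives 1/3·p_y·(y−3) = 2/3·p_x·(x−8).
Substituting into the budget: x* = 8 + 1/3·(I − 8·p_x − 3·p_y)/p_x, and y* = 3 + 2/3·(…)/p_y.
Discretionary income = 168 − 8·7.4 − 3·9.2 = 81.2; y* = 3 + 2/3·81.2/9.2 = 8.8841.

y* = 8.8841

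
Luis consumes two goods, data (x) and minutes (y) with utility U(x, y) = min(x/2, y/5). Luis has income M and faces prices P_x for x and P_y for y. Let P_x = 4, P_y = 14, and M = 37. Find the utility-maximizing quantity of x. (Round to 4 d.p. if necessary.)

x* = 0.9487

Leontief preferences: the optimum is at the kink where x/2 = y/5, i.e. y = (5/2)·x.
Budget: P_x·x + P_y·(5/2)·x = M, so (2·P_x + 5·P_y)·x = 2·M.
Demand: x*(P_x,P_y,M) = 2·M/(2·P_x + 5·P_y), y* = 5·M/(2·P_x + 5·P_y).
Here 2·4 + 5·14 = 78, giving x* = 0.9487.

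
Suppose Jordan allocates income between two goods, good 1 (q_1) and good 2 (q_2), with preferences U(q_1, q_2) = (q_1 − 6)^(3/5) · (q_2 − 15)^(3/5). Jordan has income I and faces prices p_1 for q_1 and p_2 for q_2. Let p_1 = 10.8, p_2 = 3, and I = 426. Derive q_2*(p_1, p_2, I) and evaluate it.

MRS = (q_2−15)/(q_1−6). Tangency with p_1/p_2 gives q_2−15 = (p_1/p_2)·(q_1−6).
After buying the subsistence bundle (6, 15), a share 0.5 of the remaining income goes to q_1: q_1* = 6 + 0.5·(I − 6p_1 − 15p_2)/p_1.
Discretionary income = 426 − 6·10.8 − 15·3 = 316.2; q_2* = 15 + 0.5·316.2/3 = 67.7.

q_2* = 67.7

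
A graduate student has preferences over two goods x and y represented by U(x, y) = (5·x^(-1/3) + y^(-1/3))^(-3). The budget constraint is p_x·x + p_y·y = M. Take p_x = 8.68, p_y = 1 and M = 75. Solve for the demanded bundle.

x* = 7.3584, y* = 11.1288

Numerically y/x = 1.512385, so x* = 75/(8.68 + 1·1.512385) = 7.3584 and y* = 1.512385·7.3584 = 11.1288.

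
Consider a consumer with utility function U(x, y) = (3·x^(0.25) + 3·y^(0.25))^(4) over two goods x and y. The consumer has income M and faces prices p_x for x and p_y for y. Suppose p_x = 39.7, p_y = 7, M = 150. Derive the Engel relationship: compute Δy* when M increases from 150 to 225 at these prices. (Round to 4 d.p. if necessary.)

Δy* = 6.8648

With the ratio pinned down, the budget gives x* = M/(p_x + p_y·(y/x)) and y* = (y/x)·x*.
Numerically y/x = 10.114008, so x* = 150/(39.7 + 7·10.114008) = 1.3575 and y* = 10.114008·1.3575 = 13.7297.
At M' = 225: y* = 20.5945. Change: 20.5945 − 13.7297 = 6.8648.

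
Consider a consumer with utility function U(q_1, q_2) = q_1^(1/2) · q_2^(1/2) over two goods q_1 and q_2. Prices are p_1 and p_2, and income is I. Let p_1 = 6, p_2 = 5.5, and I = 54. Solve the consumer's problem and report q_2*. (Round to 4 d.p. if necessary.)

The MRS is q_2/q_1. Set MRS = p_1/p_2.
Rearranging, p_2·q_2 = p_1·q_1. Substituting into the budget gives p_1·q_1·(1 + 1) = I.
Demand: q_1*(p_1,p_2,I) = 0.5·I/p_1 and q_2* = 0.5·I/p_2.
At p_1=6, p_2=5.5, I=54: q_2* = 0.5·54/5.5 = 4.9091.

q_2* = 4.9091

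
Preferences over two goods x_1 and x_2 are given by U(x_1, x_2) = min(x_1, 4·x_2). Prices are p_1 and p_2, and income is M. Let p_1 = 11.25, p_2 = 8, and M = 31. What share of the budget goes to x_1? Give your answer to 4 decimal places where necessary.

With perfect complements, no substitution: consume in ratio x_1:x_2 = 4:1.
Budget: p_1·x_1 + p_2·(1/4)·x_1 = M, so (4·p_1 + p_2)·x_1 = 4·M.
Demand: x_1*(p_1,p_2,M) = 4·M/(4·p_1 + p_2), x_2* = M/(4·p_1 + p_2).
Here 4·11.25 + 8 = 53, giving x_1* = 2.3396 and x_2* = 0.5849.
Expenditure on x_1: 11.25·2.3396 = 26.3208; share = 0.8491.

share on x_1 = 0.8491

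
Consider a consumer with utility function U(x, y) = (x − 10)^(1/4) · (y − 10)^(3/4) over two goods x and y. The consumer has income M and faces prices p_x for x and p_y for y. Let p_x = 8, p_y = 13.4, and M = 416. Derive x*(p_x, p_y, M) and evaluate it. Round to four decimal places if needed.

Let x' = x−10, y' = y−10. MRS = (1/3)·y'/x' = p_x/p_y.
Substituting into the budget: x* = 10 + 0.25·(M − 10·p_x − 10·p_y)/p_x, and y* = 10 + 0.75·(…)/p_y.
Discretionary income = 416 − 10·8 − 10·13.4 = 202; x* = 10 + 0.25·202/8 = 16.3125.

x* = 16.3125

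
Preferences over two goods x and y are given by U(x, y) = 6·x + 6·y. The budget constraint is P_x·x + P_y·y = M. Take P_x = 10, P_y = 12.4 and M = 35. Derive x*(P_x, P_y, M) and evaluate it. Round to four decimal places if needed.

x* = 3.5

Linear utility — the consumer picks whichever good has higher MU/price: 6/10 = 0.6 vs 6/12.4 = 0.4839.
x gives more utility per dollar, so spend all income on x: x* = M/P_x, y* = 0.
Numerically: x* = 3.5, y* = 0.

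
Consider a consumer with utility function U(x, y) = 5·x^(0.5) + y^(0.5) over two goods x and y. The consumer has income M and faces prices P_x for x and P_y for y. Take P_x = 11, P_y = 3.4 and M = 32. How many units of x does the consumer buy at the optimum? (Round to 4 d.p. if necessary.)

x* = 2.5758

From the CES first-order condition, 5·(y/x)^(0.5) = P_x/P_y.
Solve for the ratio: y/x = [(1/5)·P_x/P_y]^(2).
With the ratio pinned down, the budget gives x* = M/(P_x + P_y·(y/x)) and y* = (y/x)·x*.
Numerically y/x = 0.418685, so x* = 32/(11 + 3.4·0.418685) = 2.5758.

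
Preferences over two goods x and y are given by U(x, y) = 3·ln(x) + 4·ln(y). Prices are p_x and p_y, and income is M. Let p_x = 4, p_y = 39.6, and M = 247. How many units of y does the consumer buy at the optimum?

y* = 3.5642

Tangency: MRS = (3/4)·y/x = p_x/p_y.
So 3·p_y·y = 4·p_x·x; combined with the budget, a share 3/7 of income goes to x.
Demand: x*(p_x,p_y,M) = 3/7·M/p_x and y* = 4/7·M/p_y.
At p_x=4, p_y=39.6, M=247: y* = 4/7·247/39.6 = 3.5642.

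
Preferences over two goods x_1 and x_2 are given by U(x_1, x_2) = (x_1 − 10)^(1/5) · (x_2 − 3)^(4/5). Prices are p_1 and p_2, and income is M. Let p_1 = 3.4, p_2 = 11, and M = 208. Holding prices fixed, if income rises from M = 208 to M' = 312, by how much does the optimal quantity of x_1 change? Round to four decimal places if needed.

This is Cobb-Douglas in (x_1−10, x_2−3): tangency gives 0.2·p_2·(x_2−3) = 0.8·p_1·(x_1−10).
Substituting into the budget: x_1* = 10 + 0.2·(M − 10·p_1 − 3·p_2)/p_1, and x_2* = 3 + 0.8·(…)/p_2.
Discretionary income = 208 − 10·3.4 − 3·11 = 141; x_1* = 10 + 0.2·141/3.4 = 18.2941.
At M' = 312: x_1* = 24.4118. Change: 24.4118 − 18.2941 = 6.1176.

Δx_1* = 6.1176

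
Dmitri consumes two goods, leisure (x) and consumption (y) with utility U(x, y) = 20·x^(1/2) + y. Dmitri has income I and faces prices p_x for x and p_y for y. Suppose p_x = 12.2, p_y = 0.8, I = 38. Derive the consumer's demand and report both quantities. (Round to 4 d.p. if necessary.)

MU_x = 10/√x, MU_y = 1. Tangency: 10/√x = p_x/p_y.
Solve: √x = 10·p_y/p_x, so x*(p_x,p_y) = (10·p_y/p_x)², and y* = (I − p_x·x*)/p_y.
Plugging in: x* = (10·0.8/12.2)² = 0.43, y* = 40.9426.

x* = 0.43, y* = 40.9426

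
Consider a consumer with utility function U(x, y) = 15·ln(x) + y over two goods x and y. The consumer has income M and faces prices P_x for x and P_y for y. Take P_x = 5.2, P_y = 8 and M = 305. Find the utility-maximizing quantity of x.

x* = 23.0769

MU_x = 15/x, MU_y = 1. Tangency: 15/x = P_x/P_y.
So x*(P_x,P_y) = 15·P_y/P_x, independent of income; and y* = (M − 15·P_y)/P_y.
At the given prices: x* = 15·8/5.2 = 23.0769.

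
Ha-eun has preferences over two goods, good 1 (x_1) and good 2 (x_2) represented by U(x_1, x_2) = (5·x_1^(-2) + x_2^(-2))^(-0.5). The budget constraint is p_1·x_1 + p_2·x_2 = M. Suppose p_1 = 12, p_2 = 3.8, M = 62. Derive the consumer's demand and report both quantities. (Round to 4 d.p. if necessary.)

x_1* = 4.0628, x_2* = 3.4858

From the CES first-order condition, 5·(x_2/x_1)^(3) = p_1/p_2.
Hence x_2/x_1 = ((1/5)·p_1/p_2)^(1/(3)), i.e. raised to the 1/3 power.
Substitute x_2 = (x_2/x_1)·x_1 into the budget: x_1* = M/(p_1 + p_2·(x_2/x_1)).
Numerically x_2/x_1 = 0.857977, so x_1* = 62/(12 + 3.8·0.857977) = 4.0628 and x_2* = 0.857977·4.0628 = 3.4858.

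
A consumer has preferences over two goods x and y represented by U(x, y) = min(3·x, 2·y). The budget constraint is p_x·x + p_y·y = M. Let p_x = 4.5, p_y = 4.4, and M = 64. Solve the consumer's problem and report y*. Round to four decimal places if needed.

y* = 8.6486

With perfect complements, no substitution: consume in ratio x:y = 2:3.
Budget: p_x·x + p_y·(3/2)·x = M, so (2·p_x + 3·p_y)·x = 2·M.
Demand: x*(p_x,p_y,M) = 2·M/(2·p_x + 3·p_y), y* = 3·M/(2·p_x + 3·p_y).
Here 2·4.5 + 3·4.4 = 22.2, giving y* = 8.6486.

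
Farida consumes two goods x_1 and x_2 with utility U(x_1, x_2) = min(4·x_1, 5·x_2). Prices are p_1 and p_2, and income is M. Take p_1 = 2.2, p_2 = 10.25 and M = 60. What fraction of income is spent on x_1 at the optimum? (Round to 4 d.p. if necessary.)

With perfect complements, no substitution: consume in ratio x_1:x_2 = 5:4.
Budget: p_1·x_1 + p_2·(4/5)·x_1 = M, so (5·p_1 + 4·p_2)·x_1 = 5·M.
Demand: x_1*(p_1,p_2,M) = 5·M/(5·p_1 + 4·p_2), x_2* = 4·M/(5·p_1 + 4·p_2).
Here 5·2.2 + 4·10.25 = 52, giving x_1* = 5.7692 and x_2* = 4.6154.
Expenditure on x_1: 2.2·5.7692 = 12.6923; share = 0.2115.

share on x_1 = 0.2115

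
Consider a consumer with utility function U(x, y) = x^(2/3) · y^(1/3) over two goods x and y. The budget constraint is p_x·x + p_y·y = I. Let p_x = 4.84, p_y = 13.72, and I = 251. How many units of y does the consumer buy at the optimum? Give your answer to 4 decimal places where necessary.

y* = 6.0982

The MRS is 2·y/x. Set MRS = p_x/p_y.
So 2/3·p_y·y = 1/3·p_x·x; combined with the budget, a share 2/3 of income goes to x.
Demand: x*(p_x,p_y,I) = 2/3·I/p_x and y* = 1/3·I/p_y.
At p_x=4.84, p_y=13.72, I=251: y* = 1/3·251/13.72 = 6.0982.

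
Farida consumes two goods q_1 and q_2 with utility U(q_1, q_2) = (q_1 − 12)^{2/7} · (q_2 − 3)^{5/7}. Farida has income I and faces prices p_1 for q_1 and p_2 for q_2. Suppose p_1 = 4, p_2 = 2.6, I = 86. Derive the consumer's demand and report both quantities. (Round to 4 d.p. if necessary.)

After buying the subsistence bundle (12, 3), a share 2/7 of the remaining income goes to q_1: q_1* = 12 + 2/7·(I − 12p_1 − 3p_2)/p_1.
Discretionary income = 86 − 12·4 − 3·2.6 = 30.2; q_1* = 12 + 2/7·30.2/4 = 14.1571; q_2* = 3 + 5/7·30.2/2.6 = 11.2967.

q_1* = 14.1571, q_2* = 11.2967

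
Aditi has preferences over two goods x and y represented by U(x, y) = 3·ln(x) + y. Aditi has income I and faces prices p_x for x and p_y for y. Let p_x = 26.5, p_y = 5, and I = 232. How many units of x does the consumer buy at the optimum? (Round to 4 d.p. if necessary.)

x* = 0.566

Set MRS = p_x/p_y: (3/x)/1 = p_x/p_y.
So x*(p_x,p_y) = 3·p_y/p_x, independent of income; and y* = (I − 3·p_y)/p_y.
At the given prices: x* = 3·5/26.5 = 0.566.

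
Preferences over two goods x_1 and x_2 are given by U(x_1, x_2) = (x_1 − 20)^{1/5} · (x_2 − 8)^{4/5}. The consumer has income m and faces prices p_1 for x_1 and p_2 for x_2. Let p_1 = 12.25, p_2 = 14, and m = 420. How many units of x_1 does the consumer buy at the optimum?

x_1* = 21.0286

MRS = (1/4)·(x_2−8)/(x_1−20). Tangency with p_1/p_2 gives x_2−8 = 4·(p_1/p_2)·(x_1−20).
After buying the subsistence bundle (20, 8), a share 0.2 of the remaining income goes to x_1: x_1* = 20 + 0.2·(m − 20p_1 − 8p_2)/p_1.
Discretionary income = 420 − 20·12.25 − 8·14 = 63; x_1* = 20 + 0.2·63/12.25 = 21.0286.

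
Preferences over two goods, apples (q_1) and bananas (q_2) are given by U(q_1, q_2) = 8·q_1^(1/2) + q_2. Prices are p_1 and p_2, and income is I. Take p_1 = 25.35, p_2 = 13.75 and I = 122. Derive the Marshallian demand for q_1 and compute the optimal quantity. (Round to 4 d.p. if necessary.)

MU_q_1 = 4/√q_1, MU_q_2 = 1. Tangency: 4/√q_1 = p_1/p_2.
Thus q_1* = (4·p_2/p_1)² — independent of I — with the rest of income spent on q_2.
Plugging in: q_1* = (4·13.75/25.35)² = 4.7073.

q_1* = 4.7073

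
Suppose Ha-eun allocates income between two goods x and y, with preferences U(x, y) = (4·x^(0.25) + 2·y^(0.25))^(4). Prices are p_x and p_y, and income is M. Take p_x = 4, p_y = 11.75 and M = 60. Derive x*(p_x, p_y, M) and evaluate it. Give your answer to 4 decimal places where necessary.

x* = 11.7454

MRS = MU_x/MU_y = 2·(y/x)^(0.75). Set equal to p_x/p_y.
Hence y/x = ((1/2)·p_x/p_y)^(1/(0.75)), i.e. raised to the 4/3 power.
Substitute y = (y/x)·x into the budget: x* = M/(p_x + p_y·(y/x)).
Numerically y/x = 0.094331, so x* = 60/(4 + 11.75·0.094331) = 11.7454.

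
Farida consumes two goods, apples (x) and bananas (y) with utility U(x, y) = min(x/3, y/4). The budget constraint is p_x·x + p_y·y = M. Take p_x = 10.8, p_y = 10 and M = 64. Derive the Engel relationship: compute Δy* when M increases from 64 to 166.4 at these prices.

Δy* = 5.6575

Leontief preferences: the optimum is at the kink where x/3 = y/4, i.e. y = (4/3)·x.
Budget: p_x·x + p_y·(4/3)·x = M, so (3·p_x + 4·p_y)·x = 3·M.
Demand: x*(p_x,p_y,M) = 3·M/(3·p_x + 4·p_y), y* = 4·M/(3·p_x + 4·p_y).
Here 3·10.8 + 4·10 = 72.4, giving y* = 3.5359.
At M' = 166.4: y* = 9.1934. Change: 9.1934 − 3.5359 = 5.6575.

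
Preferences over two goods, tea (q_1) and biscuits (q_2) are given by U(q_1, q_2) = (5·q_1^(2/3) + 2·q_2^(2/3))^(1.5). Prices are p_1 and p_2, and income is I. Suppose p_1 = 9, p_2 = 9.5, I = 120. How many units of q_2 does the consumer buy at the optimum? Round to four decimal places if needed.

MRS = MU_q_1/MU_q_2 = (5/2)·(q_2/q_1)^(1/3). Set equal to p_1/p_2.
Hence q_2/q_1 = ((2/5)·p_1/p_2)^(1/(1/3)), i.e. raised to the 3 power.
Substitute q_2 = (q_2/q_1)·q_1 into the budget: q_1* = I/(p_1 + p_2·(q_2/q_1)).
Numerically q_2/q_1 = 0.054417, so q_1* = 120/(9 + 9.5·0.054417) = 12.6091 and q_2* = 0.054417·12.6091 = 0.6862.

q_2* = 0.6862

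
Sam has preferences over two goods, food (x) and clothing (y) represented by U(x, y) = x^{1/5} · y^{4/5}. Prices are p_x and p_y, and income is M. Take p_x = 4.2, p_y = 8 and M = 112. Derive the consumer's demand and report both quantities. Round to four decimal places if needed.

The MRS is (1/4)·y/x. Set MRS = p_x/p_y.
So 0.2·p_y·y = 0.8·p_x·x; combined with the budget, a share 0.2 of income goes to x.
Demand: x*(p_x,p_y,M) = 0.2·M/p_x and y* = 0.8·M/p_y.
At p_x=4.2, p_y=8, M=112: x* = 0.2·112/4.2 = 5.3333, y* = 11.2.

x* = 5.3333, y* = 11.2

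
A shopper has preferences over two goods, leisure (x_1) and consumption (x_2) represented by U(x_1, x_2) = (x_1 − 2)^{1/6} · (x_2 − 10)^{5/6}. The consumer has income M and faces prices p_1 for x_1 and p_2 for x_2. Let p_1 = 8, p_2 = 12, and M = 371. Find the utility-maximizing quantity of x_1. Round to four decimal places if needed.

x_1* = 6.8958

MRS = (1/5)·(x_2−10)/(x_1−2). Tangency with p_1/p_2 gives x_2−10 = 5·(p_1/p_2)·(x_1−2).
Substituting into the budget: x_1* = 2 + 1/6·(M − 2·p_1 − 10·p_2)/p_1, and x_2* = 10 + 5/6·(…)/p_2.
Discretionary income = 371 − 2·8 − 10·12 = 235; x_1* = 2 + 1/6·235/8 = 6.8958.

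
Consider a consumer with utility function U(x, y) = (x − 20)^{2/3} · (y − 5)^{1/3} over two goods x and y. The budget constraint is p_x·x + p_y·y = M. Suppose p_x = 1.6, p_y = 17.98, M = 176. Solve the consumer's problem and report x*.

x* = 42.5417

MRS = 2·(y−5)/(x−20). Tangency with p_x/p_y gives y−5 = (1/2)·(p_x/p_y)·(x−20).
Substituting into the budget: x* = 20 + 2/3·(M − 20·p_x − 5·p_y)/p_x, and y* = 5 + 1/3·(…)/p_y.
Discretionary income = 176 − 20·1.6 − 5·17.98 = 54.1; x* = 20 + 2/3·54.1/1.6 = 42.5417.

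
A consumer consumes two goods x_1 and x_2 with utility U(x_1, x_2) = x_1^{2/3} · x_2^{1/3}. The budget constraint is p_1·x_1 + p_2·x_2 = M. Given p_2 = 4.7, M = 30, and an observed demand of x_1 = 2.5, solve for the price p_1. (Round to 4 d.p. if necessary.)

The MRS is 2·x_2/x_1. Set MRS = p_1/p_2.
Rearranging, p_2·x_2 = (1/2)·p_1·x_1. Substituting into the budget gives p_1·x_1·(1 + (1/2)) = M.
Demand: x_1*(p_1,p_2,M) = 2/3·M/p_1 and x_2* = 1/3·M/p_2.
Set x_1* = 2.5 in the demand function and solve for p_1: p_1 = 8.

p_1 = 8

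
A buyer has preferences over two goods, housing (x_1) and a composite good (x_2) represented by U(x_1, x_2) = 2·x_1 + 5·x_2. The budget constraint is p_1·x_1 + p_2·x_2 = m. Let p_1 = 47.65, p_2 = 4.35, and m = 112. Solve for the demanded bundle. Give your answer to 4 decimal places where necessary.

Linear utility — the consumer picks whichever good has higher MU/price: 2/47.65 = 0.042 vs 5/4.35 = 1.1494.
x_2 gives more utility per dollar, so spend all income on x_2: x_2* = m/p_2, x_1* = 0.
Numerically: x_1* = 0, x_2* = 25.7471.

x_1* = 0, x_2* = 25.7471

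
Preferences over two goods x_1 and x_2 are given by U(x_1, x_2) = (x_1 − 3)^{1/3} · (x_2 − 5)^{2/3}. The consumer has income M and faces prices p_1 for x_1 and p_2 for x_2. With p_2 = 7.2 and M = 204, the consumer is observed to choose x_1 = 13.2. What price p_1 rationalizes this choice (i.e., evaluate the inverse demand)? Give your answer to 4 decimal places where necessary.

Let x_1' = x_1−3, x_2' = x_2−5. MRS = (1/2)·x_2'/x_1' = p_1/p_2.
Substituting into the budget: x_1* = 3 + 1/3·(M − 3·p_1 − 5·p_2)/p_1, and x_2* = 5 + 2/3·(…)/p_2.
Set x_1* = 13.2 in the demand function and solve for p_1: p_1 = 5.

p_1 = 5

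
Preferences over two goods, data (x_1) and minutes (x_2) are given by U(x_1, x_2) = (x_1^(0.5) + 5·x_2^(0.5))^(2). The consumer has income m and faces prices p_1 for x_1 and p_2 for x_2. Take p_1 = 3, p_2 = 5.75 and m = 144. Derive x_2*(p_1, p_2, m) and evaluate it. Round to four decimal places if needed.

x_2* = 23.2602

MU_x_1 ∝ x_1^(-0.5), MU_x_2 ∝ 5·x_2^(-0.5), so MRS = (1/5)·(x_2/x_1)^(0.5) = p_1/p_2.
Solve for the ratio: x_2/x_1 = [5·p_1/p_2]^(2).
With the ratio pinned down, the budget gives x_1* = m/(p_1 + p_2·(x_2/x_1)) and x_2* = (x_2/x_1)·x_1*.
Numerically x_2/x_1 = 6.805293, so x_1* = 144/(3 + 5.75·6.805293) = 3.418 and x_2* = 6.805293·3.418 = 23.2602.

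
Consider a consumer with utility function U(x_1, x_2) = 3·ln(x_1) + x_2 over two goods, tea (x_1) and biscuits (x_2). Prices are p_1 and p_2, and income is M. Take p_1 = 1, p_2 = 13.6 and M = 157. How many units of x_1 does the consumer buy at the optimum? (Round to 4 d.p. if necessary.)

x_1* = 40.8

MU_x_1 = 3/x_1, MU_x_2 = 1. Tangency: 3/x_1 = p_1/p_2.
So x_1*(p_1,p_2) = 3·p_2/p_1, independent of income; and x_2* = (M − 3·p_2)/p_2.
At the given prices: x_1* = 3·13.6/1 = 40.8.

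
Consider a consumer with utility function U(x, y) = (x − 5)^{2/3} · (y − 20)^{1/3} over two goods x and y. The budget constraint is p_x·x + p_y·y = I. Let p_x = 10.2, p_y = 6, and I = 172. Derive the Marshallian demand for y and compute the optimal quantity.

Let x' = x−5, y' = y−20. MRS = 2·y'/x' = p_x/p_y.
Substituting into the budget: x* = 5 + 2/3·(I − 5·p_x − 20·p_y)/p_x, and y* = 20 + 1/3·(…)/p_y.
Discretionary income = 172 − 5·10.2 − 20·6 = 1; y* = 20 + 1/3·1/6 = 20.0556.

y* = 20.0556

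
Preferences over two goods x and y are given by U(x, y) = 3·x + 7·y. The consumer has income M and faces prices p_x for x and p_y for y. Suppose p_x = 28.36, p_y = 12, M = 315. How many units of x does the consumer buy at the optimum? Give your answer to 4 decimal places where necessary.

Linear utility — the consumer picks whichever good has higher MU/price: 3/28.36 = 0.1058 vs 7/12 = 0.5833.
y gives more utility per dollar, so spend all income on y: y* = M/p_y, x* = 0.
Numerically: x* = 0, y* = 26.25.

x* = 0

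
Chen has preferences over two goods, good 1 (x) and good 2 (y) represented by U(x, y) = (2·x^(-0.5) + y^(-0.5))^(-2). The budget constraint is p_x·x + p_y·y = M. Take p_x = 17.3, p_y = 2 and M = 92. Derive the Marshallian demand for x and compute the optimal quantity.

From the CES first-order condition, 2·(y/x)^(1.5) = p_x/p_y.
Solve for the ratio: y/x = [(1/2)·p_x/p_y]^(2/3).
With the ratio pinned down, the budget gives x* = M/(p_x + p_y·(y/x)) and y* = (y/x)·x*.
Numerically y/x = 2.654549, so x* = 92/(17.3 + 2·2.654549) = 4.0692.

x* = 4.0692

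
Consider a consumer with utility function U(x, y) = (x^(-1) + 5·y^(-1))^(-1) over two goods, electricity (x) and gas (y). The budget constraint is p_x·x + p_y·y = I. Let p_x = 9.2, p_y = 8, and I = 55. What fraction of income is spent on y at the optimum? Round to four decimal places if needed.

From the CES first-order condition, (1/5)·(y/x)^(2) = p_x/p_y.
Solve for the ratio: y/x = [5·p_x/p_y]^(0.5).
With the ratio pinned down, the budget gives x* = I/(p_x + p_y·(y/x)) and y* = (y/x)·x*.
Numerically y/x = 2.397916, so x* = 55/(9.2 + 8·2.397916) = 1.9378 and y* = 2.397916·1.9378 = 4.6466.
Expenditure on y: 8·4.6466 = 37.1726; share = 0.6759.

share on y = 0.6759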